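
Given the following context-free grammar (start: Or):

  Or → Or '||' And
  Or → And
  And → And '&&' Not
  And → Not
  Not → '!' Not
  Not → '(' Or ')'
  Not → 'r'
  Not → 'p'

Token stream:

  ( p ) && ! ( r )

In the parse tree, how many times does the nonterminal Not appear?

[Or [And [And [Not ( [Or [And [Not p]]] )]] && [Not ! [Not ( [Or [And [Not r]]] )]]]]

5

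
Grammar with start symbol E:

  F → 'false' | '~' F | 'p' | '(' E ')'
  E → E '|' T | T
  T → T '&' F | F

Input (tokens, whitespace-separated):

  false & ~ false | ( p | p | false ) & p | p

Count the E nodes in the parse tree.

6

[E [E [E [T [T [F false]] & [F ~ [F false]]]] | [T [T [F ( [E [E [E [T [F p]]] | [T [F p]]] | [T [F false]]] )]] & [F p]]] | [T [F p]]]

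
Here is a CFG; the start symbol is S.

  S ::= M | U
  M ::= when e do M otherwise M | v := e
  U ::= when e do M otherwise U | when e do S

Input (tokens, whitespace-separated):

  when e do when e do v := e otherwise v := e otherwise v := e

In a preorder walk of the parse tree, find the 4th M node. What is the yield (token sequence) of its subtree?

v := e

[S [M when e do [M when e do [M v := e] otherwise [M v := e]] otherwise [M v := e]]]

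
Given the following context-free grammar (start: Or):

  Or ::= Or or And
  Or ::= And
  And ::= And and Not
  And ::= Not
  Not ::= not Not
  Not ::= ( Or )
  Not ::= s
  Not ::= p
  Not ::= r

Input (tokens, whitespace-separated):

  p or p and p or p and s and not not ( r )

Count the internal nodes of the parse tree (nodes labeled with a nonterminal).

[Or [Or [Or [And [Not p]]] or [And [And [Not p]] and [Not p]]] or [And [And [And [Not p]] and [Not s]] and [Not not [Not not [Not ( [Or [And [Not r]]] )]]]]]

20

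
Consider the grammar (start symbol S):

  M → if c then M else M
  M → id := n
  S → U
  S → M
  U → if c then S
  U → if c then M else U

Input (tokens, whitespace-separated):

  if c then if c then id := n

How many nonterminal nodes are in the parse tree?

6

[S [U if c then [S [U if c then [S [M id := n]]]]]]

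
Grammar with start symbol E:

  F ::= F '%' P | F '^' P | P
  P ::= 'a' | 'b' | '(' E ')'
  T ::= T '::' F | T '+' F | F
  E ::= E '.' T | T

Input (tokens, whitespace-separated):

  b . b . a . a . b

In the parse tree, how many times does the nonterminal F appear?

[E [E [E [E [E [T [F [P b]]]] . [T [F [P b]]]] . [T [F [P a]]]] . [T [F [P a]]]] . [T [F [P b]]]]

5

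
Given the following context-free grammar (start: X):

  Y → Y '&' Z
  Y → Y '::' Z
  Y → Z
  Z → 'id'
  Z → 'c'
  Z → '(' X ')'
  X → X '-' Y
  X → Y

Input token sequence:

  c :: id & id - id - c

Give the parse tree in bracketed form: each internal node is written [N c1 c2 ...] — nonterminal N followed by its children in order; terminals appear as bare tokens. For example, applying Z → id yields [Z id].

[X [X [X [Y [Y [Y [Z c]] :: [Z id]] & [Z id]]] - [Y [Z id]]] - [Y [Z c]]]

X
X - Y
X - Y - Y
Y - Y - Y
Y & Z - Y - Y
Y :: Z & Z - Y - Y
Z :: Z & Z - Y - Y
c :: Z & Z - Y - Y
c :: id & Z - Y - Y
c :: id & id - Y - Y
c :: id & id - Z - Y
c :: id & id - id - Y
c :: id & id - id - Z
c :: id & id - id - c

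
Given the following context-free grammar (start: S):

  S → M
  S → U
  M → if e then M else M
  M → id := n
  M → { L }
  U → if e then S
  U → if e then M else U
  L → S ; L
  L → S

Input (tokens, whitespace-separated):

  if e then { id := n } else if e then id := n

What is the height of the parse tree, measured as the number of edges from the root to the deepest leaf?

[S [U if e then [M { [L [S [M id := n]]] }] else [U if e then [S [M id := n]]]]]

6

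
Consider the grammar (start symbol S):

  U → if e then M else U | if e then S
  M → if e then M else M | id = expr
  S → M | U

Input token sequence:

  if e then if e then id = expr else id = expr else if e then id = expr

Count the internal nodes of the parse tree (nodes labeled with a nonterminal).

[S [U if e then [M if e then [M id = expr] else [M id = expr]] else [U if e then [S [M id = expr]]]]]

8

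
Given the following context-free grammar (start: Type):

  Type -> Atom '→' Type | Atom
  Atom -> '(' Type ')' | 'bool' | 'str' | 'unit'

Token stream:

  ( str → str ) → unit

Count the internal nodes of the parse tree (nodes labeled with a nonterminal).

8

[Type [Atom ( [Type [Atom str] → [Type [Atom str]]] )] → [Type [Atom unit]]]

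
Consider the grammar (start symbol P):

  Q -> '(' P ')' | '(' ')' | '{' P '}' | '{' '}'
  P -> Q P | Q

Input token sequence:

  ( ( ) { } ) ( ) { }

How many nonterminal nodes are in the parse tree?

[P [Q ( [P [Q ( )] [P [Q { }]]] )] [P [Q ( )] [P [Q { }]]]]

10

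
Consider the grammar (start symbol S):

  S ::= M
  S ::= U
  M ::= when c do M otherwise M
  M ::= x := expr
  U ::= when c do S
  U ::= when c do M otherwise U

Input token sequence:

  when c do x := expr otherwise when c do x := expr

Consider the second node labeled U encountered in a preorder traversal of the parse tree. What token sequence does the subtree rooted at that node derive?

[S [U when c do [M x := expr] otherwise [U when c do [S [M x := expr]]]]]

when c do x := expr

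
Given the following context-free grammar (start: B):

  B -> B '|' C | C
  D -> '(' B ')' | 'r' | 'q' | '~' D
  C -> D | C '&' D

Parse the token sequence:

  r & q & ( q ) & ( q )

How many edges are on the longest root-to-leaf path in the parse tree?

[B [C [C [C [C [D r]] & [D q]] & [D ( [B [C [D q]]] )]] & [D ( [B [C [D q]]] )]]]

7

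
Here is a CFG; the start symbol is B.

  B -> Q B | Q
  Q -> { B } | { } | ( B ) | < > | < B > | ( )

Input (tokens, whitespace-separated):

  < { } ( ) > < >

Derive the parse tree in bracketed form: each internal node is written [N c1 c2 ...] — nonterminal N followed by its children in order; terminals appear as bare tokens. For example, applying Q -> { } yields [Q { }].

B
Q B
< B > B
< Q B > B
< { } B > B
< { } Q > B
< { } ( ) > B
< { } ( ) > Q
< { } ( ) > < >

[B [Q < [B [Q { }] [B [Q ( )]]] >] [B [Q < >]]]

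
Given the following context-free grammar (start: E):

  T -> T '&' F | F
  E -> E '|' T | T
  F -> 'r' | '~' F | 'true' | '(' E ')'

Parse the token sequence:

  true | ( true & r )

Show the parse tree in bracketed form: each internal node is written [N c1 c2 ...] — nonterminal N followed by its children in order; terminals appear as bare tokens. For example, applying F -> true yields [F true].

E
E | T
T | T
F | T
true | T
true | F
true | ( E )
true | ( T )
true | ( T & F )
true | ( F & F )
true | ( true & F )
true | ( true & r )

[E [E [T [F true]]] | [T [F ( [E [T [T [F true]] & [F r]]] )]]]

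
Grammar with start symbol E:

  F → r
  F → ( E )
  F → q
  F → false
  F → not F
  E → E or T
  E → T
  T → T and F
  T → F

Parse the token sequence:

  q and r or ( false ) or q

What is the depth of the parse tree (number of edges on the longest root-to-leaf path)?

7

[E [E [E [T [T [F q]] and [F r]]] or [T [F ( [E [T [F false]]] )]]] or [T [F q]]]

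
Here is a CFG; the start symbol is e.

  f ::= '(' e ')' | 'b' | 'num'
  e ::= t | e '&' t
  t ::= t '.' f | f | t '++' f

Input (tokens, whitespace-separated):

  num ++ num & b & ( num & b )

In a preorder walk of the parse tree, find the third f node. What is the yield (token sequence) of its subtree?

b

[e [e [e [t [t [f num]] ++ [f num]]] & [t [f b]]] & [t [f ( [e [e [t [f num]]] & [t [f b]]] )]]]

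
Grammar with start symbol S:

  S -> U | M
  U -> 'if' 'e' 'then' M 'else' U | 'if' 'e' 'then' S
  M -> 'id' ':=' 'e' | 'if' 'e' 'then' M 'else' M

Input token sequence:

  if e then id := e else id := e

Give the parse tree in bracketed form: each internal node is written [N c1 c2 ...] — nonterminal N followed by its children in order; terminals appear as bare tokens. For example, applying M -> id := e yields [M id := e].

[S [M if e then [M id := e] else [M id := e]]]

S
M
if e then M else M
if e then id := e else M
if e then id := e else id := e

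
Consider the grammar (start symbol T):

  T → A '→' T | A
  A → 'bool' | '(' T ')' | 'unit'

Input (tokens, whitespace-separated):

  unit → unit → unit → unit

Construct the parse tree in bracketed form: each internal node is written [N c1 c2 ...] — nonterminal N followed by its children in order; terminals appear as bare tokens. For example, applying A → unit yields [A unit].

[T [A unit] → [T [A unit] → [T [A unit] → [T [A unit]]]]]

T
A → T
unit → T
unit → A → T
unit → unit → T
unit → unit → A → T
unit → unit → unit → T
unit → unit → unit → A
unit → unit → unit → unit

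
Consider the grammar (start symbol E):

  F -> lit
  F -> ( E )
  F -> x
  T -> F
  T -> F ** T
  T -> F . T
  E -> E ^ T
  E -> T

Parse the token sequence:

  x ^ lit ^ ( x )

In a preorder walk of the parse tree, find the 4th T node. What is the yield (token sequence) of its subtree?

[E [E [E [T [F x]]] ^ [T [F lit]]] ^ [T [F ( [E [T [F x]]] )]]]

x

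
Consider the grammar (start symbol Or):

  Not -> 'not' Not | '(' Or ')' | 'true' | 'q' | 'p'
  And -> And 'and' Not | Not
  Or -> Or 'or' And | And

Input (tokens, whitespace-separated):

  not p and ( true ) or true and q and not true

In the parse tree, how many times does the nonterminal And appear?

6

[Or [Or [And [And [Not not [Not p]]] and [Not ( [Or [And [Not true]]] )]]] or [And [And [And [Not true]] and [Not q]] and [Not not [Not true]]]]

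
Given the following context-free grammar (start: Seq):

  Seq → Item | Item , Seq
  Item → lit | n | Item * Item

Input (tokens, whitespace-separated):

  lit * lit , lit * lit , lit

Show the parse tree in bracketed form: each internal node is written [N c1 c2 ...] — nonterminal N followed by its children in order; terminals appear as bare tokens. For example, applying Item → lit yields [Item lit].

Seq
Item , Seq
Item * Item , Seq
lit * Item , Seq
lit * lit , Seq
lit * lit , Item , Seq
lit * lit , Item * Item , Seq
lit * lit , lit * Item , Seq
lit * lit , lit * lit , Seq
lit * lit , lit * lit , Item
lit * lit , lit * lit , lit

[Seq [Item [Item lit] * [Item lit]] , [Seq [Item [Item lit] * [Item lit]] , [Seq [Item lit]]]]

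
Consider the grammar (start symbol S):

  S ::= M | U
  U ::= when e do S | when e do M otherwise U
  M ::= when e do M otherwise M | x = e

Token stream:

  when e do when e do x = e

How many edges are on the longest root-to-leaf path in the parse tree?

[S [U when e do [S [U when e do [S [M x = e]]]]]]

6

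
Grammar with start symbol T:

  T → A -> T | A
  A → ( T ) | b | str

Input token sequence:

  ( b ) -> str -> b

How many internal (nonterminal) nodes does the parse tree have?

8

[T [A ( [T [A b]] )] -> [T [A str] -> [T [A b]]]]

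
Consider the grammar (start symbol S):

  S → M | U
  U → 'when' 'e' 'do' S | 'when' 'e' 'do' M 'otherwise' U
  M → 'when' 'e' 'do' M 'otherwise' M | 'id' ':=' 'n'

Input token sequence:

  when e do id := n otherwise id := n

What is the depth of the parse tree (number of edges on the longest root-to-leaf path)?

[S [M when e do [M id := n] otherwise [M id := n]]]

3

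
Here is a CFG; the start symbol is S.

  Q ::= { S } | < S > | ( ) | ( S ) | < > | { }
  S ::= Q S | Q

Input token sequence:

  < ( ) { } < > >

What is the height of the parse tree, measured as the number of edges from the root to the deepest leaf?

[S [Q < [S [Q ( )] [S [Q { }] [S [Q < >]]]] >]]

6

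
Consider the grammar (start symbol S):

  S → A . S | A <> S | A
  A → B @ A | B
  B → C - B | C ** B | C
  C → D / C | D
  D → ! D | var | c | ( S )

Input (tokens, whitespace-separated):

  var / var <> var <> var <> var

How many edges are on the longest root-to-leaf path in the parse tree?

8

[S [A [B [C [D var] / [C [D var]]]]] <> [S [A [B [C [D var]]]] <> [S [A [B [C [D var]]]] <> [S [A [B [C [D var]]]]]]]]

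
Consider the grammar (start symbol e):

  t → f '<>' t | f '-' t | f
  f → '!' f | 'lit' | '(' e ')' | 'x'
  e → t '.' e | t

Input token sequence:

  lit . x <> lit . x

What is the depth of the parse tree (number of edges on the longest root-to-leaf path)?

[e [t [f lit]] . [e [t [f x] <> [t [f lit]]] . [e [t [f x]]]]]

5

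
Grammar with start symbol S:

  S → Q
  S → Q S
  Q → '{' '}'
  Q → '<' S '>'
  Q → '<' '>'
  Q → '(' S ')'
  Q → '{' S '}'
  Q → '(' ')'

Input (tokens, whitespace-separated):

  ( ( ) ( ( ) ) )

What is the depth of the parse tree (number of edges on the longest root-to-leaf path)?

7

[S [Q ( [S [Q ( )] [S [Q ( [S [Q ( )]] )]]] )]]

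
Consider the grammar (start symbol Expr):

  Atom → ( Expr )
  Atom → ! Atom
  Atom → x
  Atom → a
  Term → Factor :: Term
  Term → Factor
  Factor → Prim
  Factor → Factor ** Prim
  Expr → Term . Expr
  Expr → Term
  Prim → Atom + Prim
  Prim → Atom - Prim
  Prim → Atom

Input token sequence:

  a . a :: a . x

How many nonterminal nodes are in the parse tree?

19

[Expr [Term [Factor [Prim [Atom a]]]] . [Expr [Term [Factor [Prim [Atom a]]] :: [Term [Factor [Prim [Atom a]]]]] . [Expr [Term [Factor [Prim [Atom x]]]]]]]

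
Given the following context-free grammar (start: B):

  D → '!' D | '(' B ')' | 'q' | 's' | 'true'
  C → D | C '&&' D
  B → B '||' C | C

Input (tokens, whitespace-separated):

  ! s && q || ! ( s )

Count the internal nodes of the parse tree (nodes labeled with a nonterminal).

13

[B [B [C [C [D ! [D s]]] && [D q]]] || [C [D ! [D ( [B [C [D s]]] )]]]]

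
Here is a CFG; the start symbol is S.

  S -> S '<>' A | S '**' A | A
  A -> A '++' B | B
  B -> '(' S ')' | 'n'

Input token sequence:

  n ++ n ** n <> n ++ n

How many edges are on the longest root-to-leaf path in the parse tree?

6

[S [S [S [A [A [B n]] ++ [B n]]] ** [A [B n]]] <> [A [A [B n]] ++ [B n]]]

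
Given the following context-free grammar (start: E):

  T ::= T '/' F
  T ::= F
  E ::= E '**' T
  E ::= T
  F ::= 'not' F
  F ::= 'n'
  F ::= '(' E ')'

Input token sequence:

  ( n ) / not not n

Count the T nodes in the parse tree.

[E [T [T [F ( [E [T [F n]]] )]] / [F not [F not [F n]]]]]

3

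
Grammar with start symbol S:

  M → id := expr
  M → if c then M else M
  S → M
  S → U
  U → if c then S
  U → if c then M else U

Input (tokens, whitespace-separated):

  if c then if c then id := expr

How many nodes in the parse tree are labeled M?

[S [U if c then [S [U if c then [S [M id := expr]]]]]]

1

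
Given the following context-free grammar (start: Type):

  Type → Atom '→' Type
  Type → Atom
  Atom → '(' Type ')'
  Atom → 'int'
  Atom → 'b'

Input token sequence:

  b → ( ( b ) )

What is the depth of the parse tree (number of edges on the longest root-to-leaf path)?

[Type [Atom b] → [Type [Atom ( [Type [Atom ( [Type [Atom b]] )]] )]]]

7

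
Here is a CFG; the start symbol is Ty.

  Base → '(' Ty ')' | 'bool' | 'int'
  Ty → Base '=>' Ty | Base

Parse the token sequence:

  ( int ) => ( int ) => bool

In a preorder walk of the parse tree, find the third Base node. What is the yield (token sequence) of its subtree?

[Ty [Base ( [Ty [Base int]] )] => [Ty [Base ( [Ty [Base int]] )] => [Ty [Base bool]]]]

( int )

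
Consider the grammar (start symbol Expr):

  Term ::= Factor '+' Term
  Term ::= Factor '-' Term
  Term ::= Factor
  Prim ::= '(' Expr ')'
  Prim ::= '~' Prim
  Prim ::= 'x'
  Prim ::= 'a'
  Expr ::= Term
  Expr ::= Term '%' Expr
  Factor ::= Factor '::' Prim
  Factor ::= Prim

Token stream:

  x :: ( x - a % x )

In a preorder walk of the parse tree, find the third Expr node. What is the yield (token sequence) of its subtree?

[Expr [Term [Factor [Factor [Prim x]] :: [Prim ( [Expr [Term [Factor [Prim x]] - [Term [Factor [Prim a]]]] % [Expr [Term [Factor [Prim x]]]]] )]]]]

x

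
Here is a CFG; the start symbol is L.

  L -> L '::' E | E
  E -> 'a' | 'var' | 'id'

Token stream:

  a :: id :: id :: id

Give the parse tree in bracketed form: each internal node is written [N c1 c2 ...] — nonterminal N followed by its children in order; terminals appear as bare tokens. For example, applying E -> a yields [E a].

L
L :: E
L :: E :: E
L :: E :: E :: E
E :: E :: E :: E
a :: E :: E :: E
a :: id :: E :: E
a :: id :: id :: E
a :: id :: id :: id

[L [L [L [L [E a]] :: [E id]] :: [E id]] :: [E id]]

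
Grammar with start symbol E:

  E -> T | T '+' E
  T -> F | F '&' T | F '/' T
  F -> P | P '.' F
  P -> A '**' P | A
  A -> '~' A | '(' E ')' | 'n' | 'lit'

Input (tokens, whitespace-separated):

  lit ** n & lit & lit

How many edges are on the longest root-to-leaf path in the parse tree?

7

[E [T [F [P [A lit] ** [P [A n]]]] & [T [F [P [A lit]]] & [T [F [P [A lit]]]]]]]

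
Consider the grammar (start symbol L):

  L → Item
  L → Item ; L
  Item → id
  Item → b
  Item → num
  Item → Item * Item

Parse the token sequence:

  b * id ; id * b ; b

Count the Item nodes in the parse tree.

7

[L [Item [Item b] * [Item id]] ; [L [Item [Item id] * [Item b]] ; [L [Item b]]]]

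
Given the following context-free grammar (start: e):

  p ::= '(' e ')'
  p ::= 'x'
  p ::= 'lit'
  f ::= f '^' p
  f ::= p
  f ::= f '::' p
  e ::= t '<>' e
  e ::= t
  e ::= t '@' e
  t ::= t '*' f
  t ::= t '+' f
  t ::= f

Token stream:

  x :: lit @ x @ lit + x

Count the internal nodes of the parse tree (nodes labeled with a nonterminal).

[e [t [f [f [p x]] :: [p lit]]] @ [e [t [f [p x]]] @ [e [t [t [f [p lit]]] + [f [p x]]]]]]

17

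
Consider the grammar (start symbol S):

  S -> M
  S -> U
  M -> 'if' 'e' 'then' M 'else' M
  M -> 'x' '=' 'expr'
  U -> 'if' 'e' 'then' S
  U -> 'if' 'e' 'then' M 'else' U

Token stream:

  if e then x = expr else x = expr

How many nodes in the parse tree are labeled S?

[S [M if e then [M x = expr] else [M x = expr]]]

1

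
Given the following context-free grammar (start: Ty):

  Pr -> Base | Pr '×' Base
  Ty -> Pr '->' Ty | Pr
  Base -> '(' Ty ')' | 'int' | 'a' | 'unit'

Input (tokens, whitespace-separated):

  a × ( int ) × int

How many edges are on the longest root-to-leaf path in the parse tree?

7

[Ty [Pr [Pr [Pr [Base a]] × [Base ( [Ty [Pr [Base int]]] )]] × [Base int]]]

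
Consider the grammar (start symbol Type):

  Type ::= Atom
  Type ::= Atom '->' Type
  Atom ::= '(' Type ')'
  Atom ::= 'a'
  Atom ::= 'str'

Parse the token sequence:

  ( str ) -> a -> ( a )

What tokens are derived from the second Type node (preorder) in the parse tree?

[Type [Atom ( [Type [Atom str]] )] -> [Type [Atom a] -> [Type [Atom ( [Type [Atom a]] )]]]]

str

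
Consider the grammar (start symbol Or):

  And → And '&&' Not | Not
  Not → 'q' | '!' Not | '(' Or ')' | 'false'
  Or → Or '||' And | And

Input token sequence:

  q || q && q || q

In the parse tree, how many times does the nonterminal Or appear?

[Or [Or [Or [And [Not q]]] || [And [And [Not q]] && [Not q]]] || [And [Not q]]]

3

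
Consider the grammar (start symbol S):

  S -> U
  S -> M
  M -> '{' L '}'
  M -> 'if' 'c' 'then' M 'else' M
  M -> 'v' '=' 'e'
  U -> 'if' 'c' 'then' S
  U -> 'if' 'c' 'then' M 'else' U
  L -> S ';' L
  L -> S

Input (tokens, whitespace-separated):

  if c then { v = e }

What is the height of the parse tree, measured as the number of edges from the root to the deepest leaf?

7

[S [U if c then [S [M { [L [S [M v = e]]] }]]]]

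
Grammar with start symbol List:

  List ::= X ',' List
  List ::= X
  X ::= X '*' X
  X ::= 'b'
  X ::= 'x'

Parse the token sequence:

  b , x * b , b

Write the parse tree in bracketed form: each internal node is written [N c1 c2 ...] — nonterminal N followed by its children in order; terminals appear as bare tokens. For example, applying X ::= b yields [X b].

List
X , List
b , List
b , X , List
b , X * X , List
b , x * X , List
b , x * b , List
b , x * b , X
b , x * b , b

[List [X b] , [List [X [X x] * [X b]] , [List [X b]]]]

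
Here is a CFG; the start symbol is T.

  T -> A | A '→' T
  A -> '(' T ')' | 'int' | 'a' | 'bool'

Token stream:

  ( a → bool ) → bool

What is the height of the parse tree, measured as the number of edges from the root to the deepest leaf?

5

[T [A ( [T [A a] → [T [A bool]]] )] → [T [A bool]]]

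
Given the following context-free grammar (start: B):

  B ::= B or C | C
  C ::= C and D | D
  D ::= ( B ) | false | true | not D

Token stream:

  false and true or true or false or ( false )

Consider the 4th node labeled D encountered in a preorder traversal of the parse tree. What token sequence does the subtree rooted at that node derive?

[B [B [B [B [C [C [D false]] and [D true]]] or [C [D true]]] or [C [D false]]] or [C [D ( [B [C [D false]]] )]]]

false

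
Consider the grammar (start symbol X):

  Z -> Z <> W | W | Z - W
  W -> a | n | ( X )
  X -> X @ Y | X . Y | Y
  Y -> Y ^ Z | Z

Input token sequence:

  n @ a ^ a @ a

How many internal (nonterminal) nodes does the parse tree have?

15

[X [X [X [Y [Z [W n]]]] @ [Y [Y [Z [W a]]] ^ [Z [W a]]]] @ [Y [Z [W a]]]]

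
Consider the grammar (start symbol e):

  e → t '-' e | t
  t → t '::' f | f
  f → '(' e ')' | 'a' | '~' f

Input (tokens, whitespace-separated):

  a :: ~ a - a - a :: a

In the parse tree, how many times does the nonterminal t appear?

5

[e [t [t [f a]] :: [f ~ [f a]]] - [e [t [f a]] - [e [t [t [f a]] :: [f a]]]]]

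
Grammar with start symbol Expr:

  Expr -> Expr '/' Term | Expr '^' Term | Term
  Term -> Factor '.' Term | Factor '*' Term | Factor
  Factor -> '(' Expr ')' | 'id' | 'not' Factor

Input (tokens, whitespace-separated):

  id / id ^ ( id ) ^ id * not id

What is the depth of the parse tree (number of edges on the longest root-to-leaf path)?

[Expr [Expr [Expr [Expr [Term [Factor id]]] / [Term [Factor id]]] ^ [Term [Factor ( [Expr [Term [Factor id]]] )]]] ^ [Term [Factor id] * [Term [Factor not [Factor id]]]]]

7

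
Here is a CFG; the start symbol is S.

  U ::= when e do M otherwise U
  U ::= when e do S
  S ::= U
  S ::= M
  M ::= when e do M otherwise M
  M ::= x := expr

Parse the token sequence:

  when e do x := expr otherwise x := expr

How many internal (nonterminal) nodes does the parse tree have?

[S [M when e do [M x := expr] otherwise [M x := expr]]]

4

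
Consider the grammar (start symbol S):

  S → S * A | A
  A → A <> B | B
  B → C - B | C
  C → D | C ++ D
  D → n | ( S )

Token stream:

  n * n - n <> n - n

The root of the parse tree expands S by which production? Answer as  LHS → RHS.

[S [S [A [B [C [D n]]]]] * [A [A [B [C [D n]] - [B [C [D n]]]]] <> [B [C [D n]] - [B [C [D n]]]]]]

S → S * A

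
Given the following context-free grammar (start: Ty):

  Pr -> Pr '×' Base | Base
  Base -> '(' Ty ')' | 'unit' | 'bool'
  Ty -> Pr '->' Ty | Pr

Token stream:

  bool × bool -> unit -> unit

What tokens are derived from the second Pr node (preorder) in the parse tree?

bool

[Ty [Pr [Pr [Base bool]] × [Base bool]] -> [Ty [Pr [Base unit]] -> [Ty [Pr [Base unit]]]]]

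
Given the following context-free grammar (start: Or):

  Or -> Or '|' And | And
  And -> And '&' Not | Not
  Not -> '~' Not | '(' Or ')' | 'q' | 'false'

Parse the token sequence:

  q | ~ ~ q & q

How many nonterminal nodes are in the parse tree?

10

[Or [Or [And [Not q]]] | [And [And [Not ~ [Not ~ [Not q]]]] & [Not q]]]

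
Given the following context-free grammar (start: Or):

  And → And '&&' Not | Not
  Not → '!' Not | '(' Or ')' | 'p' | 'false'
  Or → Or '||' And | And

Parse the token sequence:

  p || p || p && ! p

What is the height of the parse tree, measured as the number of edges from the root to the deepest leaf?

[Or [Or [Or [And [Not p]]] || [And [Not p]]] || [And [And [Not p]] && [Not ! [Not p]]]]

5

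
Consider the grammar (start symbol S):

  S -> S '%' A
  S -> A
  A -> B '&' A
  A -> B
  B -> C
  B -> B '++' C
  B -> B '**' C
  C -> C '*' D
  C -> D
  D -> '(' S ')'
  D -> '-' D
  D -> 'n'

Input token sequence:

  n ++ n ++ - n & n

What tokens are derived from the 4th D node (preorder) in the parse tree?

n

[S [A [B [B [B [C [D n]]] ++ [C [D n]]] ++ [C [D - [D n]]]] & [A [B [C [D n]]]]]]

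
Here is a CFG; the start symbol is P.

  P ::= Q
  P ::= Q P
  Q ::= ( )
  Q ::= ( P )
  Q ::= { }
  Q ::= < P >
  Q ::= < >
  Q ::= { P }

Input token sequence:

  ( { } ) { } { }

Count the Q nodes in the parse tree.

[P [Q ( [P [Q { }]] )] [P [Q { }] [P [Q { }]]]]

4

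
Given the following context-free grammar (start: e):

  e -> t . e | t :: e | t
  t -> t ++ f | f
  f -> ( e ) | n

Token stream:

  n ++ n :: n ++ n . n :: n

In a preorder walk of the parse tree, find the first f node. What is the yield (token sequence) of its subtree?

n

[e [t [t [f n]] ++ [f n]] :: [e [t [t [f n]] ++ [f n]] . [e [t [f n]] :: [e [t [f n]]]]]]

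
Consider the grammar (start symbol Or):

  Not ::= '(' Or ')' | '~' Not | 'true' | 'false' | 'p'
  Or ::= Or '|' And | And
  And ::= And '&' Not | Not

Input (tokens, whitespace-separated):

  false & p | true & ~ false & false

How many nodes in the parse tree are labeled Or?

2

[Or [Or [And [And [Not false]] & [Not p]]] | [And [And [And [Not true]] & [Not ~ [Not false]]] & [Not false]]]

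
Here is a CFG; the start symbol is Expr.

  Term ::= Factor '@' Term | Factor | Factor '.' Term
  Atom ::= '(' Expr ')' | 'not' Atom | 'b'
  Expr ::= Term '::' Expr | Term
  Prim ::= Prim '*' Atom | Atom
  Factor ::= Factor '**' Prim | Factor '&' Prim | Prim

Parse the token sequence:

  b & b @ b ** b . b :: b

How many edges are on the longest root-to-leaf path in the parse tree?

[Expr [Term [Factor [Factor [Prim [Atom b]]] & [Prim [Atom b]]] @ [Term [Factor [Factor [Prim [Atom b]]] ** [Prim [Atom b]]] . [Term [Factor [Prim [Atom b]]]]]] :: [Expr [Term [Factor [Prim [Atom b]]]]]]

7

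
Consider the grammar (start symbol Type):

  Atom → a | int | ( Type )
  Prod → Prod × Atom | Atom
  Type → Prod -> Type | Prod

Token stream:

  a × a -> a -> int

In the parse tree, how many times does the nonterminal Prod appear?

[Type [Prod [Prod [Atom a]] × [Atom a]] -> [Type [Prod [Atom a]] -> [Type [Prod [Atom int]]]]]

4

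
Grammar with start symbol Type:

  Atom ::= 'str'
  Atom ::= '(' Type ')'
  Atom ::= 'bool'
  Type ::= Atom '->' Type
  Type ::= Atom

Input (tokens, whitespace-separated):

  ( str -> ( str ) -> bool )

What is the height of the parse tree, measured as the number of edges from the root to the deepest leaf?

[Type [Atom ( [Type [Atom str] -> [Type [Atom ( [Type [Atom str]] )] -> [Type [Atom bool]]]] )]]

7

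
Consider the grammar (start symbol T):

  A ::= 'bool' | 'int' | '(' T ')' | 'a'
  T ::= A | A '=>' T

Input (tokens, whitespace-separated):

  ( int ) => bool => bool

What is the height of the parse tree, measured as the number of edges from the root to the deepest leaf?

[T [A ( [T [A int]] )] => [T [A bool] => [T [A bool]]]]

4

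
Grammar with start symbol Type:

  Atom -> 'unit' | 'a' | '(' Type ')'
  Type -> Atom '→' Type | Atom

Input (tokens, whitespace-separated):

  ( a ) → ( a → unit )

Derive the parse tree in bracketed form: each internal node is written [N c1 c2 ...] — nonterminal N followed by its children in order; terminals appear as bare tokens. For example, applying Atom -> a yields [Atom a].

Type
Atom → Type
( Type ) → Type
( Atom ) → Type
( a ) → Type
( a ) → Atom
( a ) → ( Type )
( a ) → ( Atom → Type )
( a ) → ( a → Type )
( a ) → ( a → Atom )
( a ) → ( a → unit )

[Type [Atom ( [Type [Atom a]] )] → [Type [Atom ( [Type [Atom a] → [Type [Atom unit]]] )]]]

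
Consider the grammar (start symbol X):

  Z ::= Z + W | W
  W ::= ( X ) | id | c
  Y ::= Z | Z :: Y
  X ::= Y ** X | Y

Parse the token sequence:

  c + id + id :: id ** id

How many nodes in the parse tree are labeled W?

[X [Y [Z [Z [Z [W c]] + [W id]] + [W id]] :: [Y [Z [W id]]]] ** [X [Y [Z [W id]]]]]

5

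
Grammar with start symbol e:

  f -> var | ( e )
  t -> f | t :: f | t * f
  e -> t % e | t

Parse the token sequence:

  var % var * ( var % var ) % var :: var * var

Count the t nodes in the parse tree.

8

[e [t [f var]] % [e [t [t [f var]] * [f ( [e [t [f var]] % [e [t [f var]]]] )]] % [e [t [t [t [f var]] :: [f var]] * [f var]]]]]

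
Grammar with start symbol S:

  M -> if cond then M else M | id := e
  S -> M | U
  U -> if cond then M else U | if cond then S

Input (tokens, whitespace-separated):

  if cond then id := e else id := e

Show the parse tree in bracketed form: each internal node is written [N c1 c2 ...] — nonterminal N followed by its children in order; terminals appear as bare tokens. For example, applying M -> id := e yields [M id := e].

S
M
if cond then M else M
if cond then id := e else M
if cond then id := e else id := e

[S [M if cond then [M id := e] else [M id := e]]]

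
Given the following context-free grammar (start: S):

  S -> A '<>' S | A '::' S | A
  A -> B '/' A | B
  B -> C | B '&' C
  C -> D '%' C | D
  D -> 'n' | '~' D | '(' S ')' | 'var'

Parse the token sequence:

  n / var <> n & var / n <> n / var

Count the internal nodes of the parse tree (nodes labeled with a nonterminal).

30

[S [A [B [C [D n]]] / [A [B [C [D var]]]]] <> [S [A [B [B [C [D n]]] & [C [D var]]] / [A [B [C [D n]]]]] <> [S [A [B [C [D n]]] / [A [B [C [D var]]]]]]]]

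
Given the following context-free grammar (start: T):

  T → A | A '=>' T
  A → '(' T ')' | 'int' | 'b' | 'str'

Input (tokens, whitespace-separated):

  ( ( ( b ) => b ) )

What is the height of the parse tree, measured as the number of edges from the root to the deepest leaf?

8

[T [A ( [T [A ( [T [A ( [T [A b]] )] => [T [A b]]] )]] )]]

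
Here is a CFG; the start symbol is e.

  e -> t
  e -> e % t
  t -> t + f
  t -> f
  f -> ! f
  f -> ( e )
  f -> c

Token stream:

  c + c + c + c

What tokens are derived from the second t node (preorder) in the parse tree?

[e [t [t [t [t [f c]] + [f c]] + [f c]] + [f c]]]

c + c + c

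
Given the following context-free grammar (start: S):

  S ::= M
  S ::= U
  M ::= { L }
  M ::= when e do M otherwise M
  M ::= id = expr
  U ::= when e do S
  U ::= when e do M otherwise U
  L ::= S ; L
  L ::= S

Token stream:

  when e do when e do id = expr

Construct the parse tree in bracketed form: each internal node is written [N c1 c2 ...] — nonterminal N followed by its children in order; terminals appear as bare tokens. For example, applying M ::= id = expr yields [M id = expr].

S
U
when e do S
when e do U
when e do when e do S
when e do when e do M
when e do when e do id = expr

[S [U when e do [S [U when e do [S [M id = expr]]]]]]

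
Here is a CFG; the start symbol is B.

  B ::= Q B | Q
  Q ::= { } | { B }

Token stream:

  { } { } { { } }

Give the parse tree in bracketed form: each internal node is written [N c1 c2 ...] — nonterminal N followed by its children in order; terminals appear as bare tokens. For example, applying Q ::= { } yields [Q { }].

[B [Q { }] [B [Q { }] [B [Q { [B [Q { }]] }]]]]

B
Q B
{ } B
{ } Q B
{ } { } B
{ } { } Q
{ } { } { B }
{ } { } { Q }
{ } { } { { } }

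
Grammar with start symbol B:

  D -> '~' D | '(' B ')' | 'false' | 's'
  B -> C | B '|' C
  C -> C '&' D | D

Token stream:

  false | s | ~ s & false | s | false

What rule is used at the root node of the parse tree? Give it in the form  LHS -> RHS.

[B [B [B [B [B [C [D false]]] | [C [D s]]] | [C [C [D ~ [D s]]] & [D false]]] | [C [D s]]] | [C [D false]]]

B -> B '|' C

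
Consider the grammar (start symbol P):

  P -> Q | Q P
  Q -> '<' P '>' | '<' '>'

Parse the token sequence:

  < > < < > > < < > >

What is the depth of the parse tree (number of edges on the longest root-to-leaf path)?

[P [Q < >] [P [Q < [P [Q < >]] >] [P [Q < [P [Q < >]] >]]]]

6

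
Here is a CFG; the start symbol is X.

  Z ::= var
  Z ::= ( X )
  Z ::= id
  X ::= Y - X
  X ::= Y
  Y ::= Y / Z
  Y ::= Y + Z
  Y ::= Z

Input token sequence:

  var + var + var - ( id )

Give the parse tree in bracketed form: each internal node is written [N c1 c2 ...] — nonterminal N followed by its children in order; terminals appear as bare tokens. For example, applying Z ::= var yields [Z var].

X
Y - X
Y + Z - X
Y + Z + Z - X
Z + Z + Z - X
var + Z + Z - X
var + var + Z - X
var + var + var - X
var + var + var - Y
var + var + var - Z
var + var + var - ( X )
var + var + var - ( Y )
var + var + var - ( Z )
var + var + var - ( id )

[X [Y [Y [Y [Z var]] + [Z var]] + [Z var]] - [X [Y [Z ( [X [Y [Z id]]] )]]]]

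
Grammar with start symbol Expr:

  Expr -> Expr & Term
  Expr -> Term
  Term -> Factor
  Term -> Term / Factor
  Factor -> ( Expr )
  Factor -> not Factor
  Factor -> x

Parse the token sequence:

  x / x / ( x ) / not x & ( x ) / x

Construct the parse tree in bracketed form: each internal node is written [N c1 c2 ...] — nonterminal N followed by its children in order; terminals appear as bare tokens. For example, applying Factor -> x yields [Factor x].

[Expr [Expr [Term [Term [Term [Term [Factor x]] / [Factor x]] / [Factor ( [Expr [Term [Factor x]]] )]] / [Factor not [Factor x]]]] & [Term [Term [Factor ( [Expr [Term [Factor x]]] )]] / [Factor x]]]

Expr
Expr & Term
Term & Term
Term / Factor & Term
Term / Factor / Factor & Term
Term / Factor / Factor / Factor & Term
Factor / Factor / Factor / Factor & Term
x / Factor / Factor / Factor & Term
x / x / Factor / Factor & Term
x / x / ( Expr ) / Factor & Term
x / x / ( Term ) / Factor & Term
x / x / ( Factor ) / Factor & Term
x / x / ( x ) / Factor & Term
x / x / ( x ) / not Factor & Term
x / x / ( x ) / not x & Term
x / x / ( x ) / not x & Term / Factor
x / x / ( x ) / not x & Factor / Factor
x / x / ( x ) / not x & ( Expr ) / Factor
x / x / ( x ) / not x & ( Term ) / Factor
x / x / ( x ) / not x & ( Factor ) / Factor
x / x / ( x ) / not x & ( x ) / Factor
x / x / ( x ) / not x & ( x ) / x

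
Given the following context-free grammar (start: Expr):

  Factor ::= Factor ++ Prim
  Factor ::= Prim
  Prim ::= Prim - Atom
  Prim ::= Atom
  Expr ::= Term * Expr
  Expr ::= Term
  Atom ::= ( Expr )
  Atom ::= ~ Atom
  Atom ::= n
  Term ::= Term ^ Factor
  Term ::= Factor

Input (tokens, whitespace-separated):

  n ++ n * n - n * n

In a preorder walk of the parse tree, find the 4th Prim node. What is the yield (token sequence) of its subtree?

n

[Expr [Term [Factor [Factor [Prim [Atom n]]] ++ [Prim [Atom n]]]] * [Expr [Term [Factor [Prim [Prim [Atom n]] - [Atom n]]]] * [Expr [Term [Factor [Prim [Atom n]]]]]]]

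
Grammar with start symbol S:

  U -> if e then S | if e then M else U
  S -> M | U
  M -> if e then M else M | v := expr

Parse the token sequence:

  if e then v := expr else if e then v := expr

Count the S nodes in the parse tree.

2

[S [U if e then [M v := expr] else [U if e then [S [M v := expr]]]]]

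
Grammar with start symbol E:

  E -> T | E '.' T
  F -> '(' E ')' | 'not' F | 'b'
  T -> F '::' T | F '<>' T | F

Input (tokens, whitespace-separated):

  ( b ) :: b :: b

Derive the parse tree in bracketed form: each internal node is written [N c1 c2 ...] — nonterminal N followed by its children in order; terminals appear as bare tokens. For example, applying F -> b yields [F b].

E
T
F :: T
( E ) :: T
( T ) :: T
( F ) :: T
( b ) :: T
( b ) :: F :: T
( b ) :: b :: T
( b ) :: b :: F
( b ) :: b :: b

[E [T [F ( [E [T [F b]]] )] :: [T [F b] :: [T [F b]]]]]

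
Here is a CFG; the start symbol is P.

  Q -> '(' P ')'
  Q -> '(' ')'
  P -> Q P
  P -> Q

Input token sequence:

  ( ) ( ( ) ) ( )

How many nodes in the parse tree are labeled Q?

[P [Q ( )] [P [Q ( [P [Q ( )]] )] [P [Q ( )]]]]

4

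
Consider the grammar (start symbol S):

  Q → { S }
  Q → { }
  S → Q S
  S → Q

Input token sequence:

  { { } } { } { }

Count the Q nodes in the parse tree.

4

[S [Q { [S [Q { }]] }] [S [Q { }] [S [Q { }]]]]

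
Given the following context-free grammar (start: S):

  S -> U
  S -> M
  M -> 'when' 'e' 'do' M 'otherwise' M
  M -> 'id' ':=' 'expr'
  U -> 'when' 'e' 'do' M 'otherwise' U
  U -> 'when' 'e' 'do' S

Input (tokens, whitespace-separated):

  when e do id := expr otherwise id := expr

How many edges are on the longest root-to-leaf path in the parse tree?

3

[S [M when e do [M id := expr] otherwise [M id := expr]]]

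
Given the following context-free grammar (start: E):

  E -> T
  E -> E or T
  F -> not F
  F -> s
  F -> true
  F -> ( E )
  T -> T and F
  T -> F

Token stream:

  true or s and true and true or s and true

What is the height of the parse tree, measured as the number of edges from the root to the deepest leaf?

6

[E [E [E [T [F true]]] or [T [T [T [F s]] and [F true]] and [F true]]] or [T [T [F s]] and [F true]]]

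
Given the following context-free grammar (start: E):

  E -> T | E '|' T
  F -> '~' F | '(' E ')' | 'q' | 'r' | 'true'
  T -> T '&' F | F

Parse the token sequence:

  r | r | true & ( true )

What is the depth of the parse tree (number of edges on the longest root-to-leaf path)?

[E [E [E [T [F r]]] | [T [F r]]] | [T [T [F true]] & [F ( [E [T [F true]]] )]]]

6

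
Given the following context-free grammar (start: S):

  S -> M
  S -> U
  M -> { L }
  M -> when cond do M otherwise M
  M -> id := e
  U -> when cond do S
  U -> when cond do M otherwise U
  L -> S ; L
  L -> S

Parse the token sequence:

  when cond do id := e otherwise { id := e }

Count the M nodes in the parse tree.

[S [M when cond do [M id := e] otherwise [M { [L [S [M id := e]]] }]]]

4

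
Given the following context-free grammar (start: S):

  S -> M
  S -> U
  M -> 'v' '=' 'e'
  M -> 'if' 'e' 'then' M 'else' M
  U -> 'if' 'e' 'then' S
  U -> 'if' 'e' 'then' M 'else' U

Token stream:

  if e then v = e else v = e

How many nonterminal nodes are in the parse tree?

4

[S [M if e then [M v = e] else [M v = e]]]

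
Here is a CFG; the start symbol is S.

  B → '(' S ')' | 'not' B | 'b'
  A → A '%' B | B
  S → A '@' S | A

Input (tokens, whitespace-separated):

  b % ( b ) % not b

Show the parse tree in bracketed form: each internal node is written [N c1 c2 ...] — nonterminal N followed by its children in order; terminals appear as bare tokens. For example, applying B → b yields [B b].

S
A
A % B
A % B % B
B % B % B
b % B % B
b % ( S ) % B
b % ( A ) % B
b % ( B ) % B
b % ( b ) % B
b % ( b ) % not B
b % ( b ) % not b

[S [A [A [A [B b]] % [B ( [S [A [B b]]] )]] % [B not [B b]]]]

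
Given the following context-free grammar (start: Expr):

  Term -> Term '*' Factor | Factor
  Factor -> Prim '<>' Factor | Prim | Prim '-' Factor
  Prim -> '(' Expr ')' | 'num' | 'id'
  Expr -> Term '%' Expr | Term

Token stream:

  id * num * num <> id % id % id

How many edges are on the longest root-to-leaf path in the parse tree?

[Expr [Term [Term [Term [Factor [Prim id]]] * [Factor [Prim num]]] * [Factor [Prim num] <> [Factor [Prim id]]]] % [Expr [Term [Factor [Prim id]]] % [Expr [Term [Factor [Prim id]]]]]]

6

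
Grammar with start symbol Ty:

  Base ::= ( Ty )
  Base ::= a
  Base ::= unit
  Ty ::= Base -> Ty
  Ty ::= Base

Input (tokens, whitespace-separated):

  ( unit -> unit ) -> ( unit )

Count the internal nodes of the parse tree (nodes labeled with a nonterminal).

[Ty [Base ( [Ty [Base unit] -> [Ty [Base unit]]] )] -> [Ty [Base ( [Ty [Base unit]] )]]]

10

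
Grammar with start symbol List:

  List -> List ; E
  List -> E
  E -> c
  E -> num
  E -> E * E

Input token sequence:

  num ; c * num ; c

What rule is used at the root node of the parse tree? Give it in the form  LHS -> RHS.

[List [List [List [E num]] ; [E [E c] * [E num]]] ; [E c]]

List -> List ; E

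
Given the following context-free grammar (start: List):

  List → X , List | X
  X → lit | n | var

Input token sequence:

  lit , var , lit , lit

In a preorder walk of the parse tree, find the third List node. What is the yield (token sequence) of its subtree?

[List [X lit] , [List [X var] , [List [X lit] , [List [X lit]]]]]

lit , lit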